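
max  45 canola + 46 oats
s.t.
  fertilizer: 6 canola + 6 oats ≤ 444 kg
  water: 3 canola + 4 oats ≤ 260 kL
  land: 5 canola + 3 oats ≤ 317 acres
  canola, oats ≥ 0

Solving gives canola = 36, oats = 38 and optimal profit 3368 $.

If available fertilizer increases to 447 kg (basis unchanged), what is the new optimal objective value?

Binding: fertilizer and water. Non-binding: land (23 unused).
By complementary slackness, y = 0 for the non-binding constraint.
From A_Bᵀ y = c: 6·y_fertilizer + 3·y_water = 45; 6·y_fertilizer + 4·y_water = 46.
→ y_fertilizer = 7 and y_water = 1.
Δz = y_fertilizer·Δb = 7 × (3) = 21, so new z* = 3368 + 21 = 3389.

3389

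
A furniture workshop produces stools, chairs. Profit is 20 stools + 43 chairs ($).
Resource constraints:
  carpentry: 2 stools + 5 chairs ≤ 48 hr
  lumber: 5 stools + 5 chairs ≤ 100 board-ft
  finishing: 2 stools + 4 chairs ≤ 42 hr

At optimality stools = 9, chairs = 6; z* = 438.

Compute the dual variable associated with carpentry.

Check each constraint at x*: carpentry 48/48 (tight); lumber 75/100 (slack 25); finishing 42/42 (tight).
Slack constraints have shadow price 0 (complementary slackness).
From A_Bᵀ y = c: 2·y_carpentry + 2·y_finishing = 20; 5·y_carpentry + 4·y_finishing = 43.
→ y_carpentry = 3 and y_finishing = 7.
Shadow price of carpentry = 3.

3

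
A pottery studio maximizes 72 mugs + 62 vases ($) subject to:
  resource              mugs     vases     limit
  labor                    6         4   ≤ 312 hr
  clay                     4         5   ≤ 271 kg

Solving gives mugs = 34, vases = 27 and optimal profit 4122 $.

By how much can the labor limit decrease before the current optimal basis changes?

Binding constraints: labor, clay. The basis is B = [[6,4],[4,5]] with det 14.
Per unit decrease in labor, x* moves by d = (-0.3571, 0.2857).
The basis stays optimal until mugs reaches 0; allowable decrease = 95.2 hr.

95.2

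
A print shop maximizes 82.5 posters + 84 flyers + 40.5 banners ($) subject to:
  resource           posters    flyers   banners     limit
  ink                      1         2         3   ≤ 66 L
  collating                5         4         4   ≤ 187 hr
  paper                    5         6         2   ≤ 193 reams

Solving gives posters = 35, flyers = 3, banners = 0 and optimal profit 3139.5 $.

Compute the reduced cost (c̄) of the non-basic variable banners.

Binding: collating and paper. Non-binding: ink (25 unused).
Slack constraints have shadow price 0 (complementary slackness).
Dual feasibility on the basic columns requires 5·y_collating + 5·y_paper = 82.5, 4·y_collating + 6·y_paper = 84.
→ y_collating = 7.5 and y_paper = 9.
Reduced cost of banners: c₃ − yᵀa₃ = 40.5 − (7.5·4 + 9·2) = 40.5 − 48 = -7.5.

-7.5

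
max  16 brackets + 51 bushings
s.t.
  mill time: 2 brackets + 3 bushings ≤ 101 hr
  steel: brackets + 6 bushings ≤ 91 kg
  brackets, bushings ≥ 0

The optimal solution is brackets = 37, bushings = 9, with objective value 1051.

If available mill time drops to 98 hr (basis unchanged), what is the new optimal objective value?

1036

At the optimum: mill time uses 101 of 101 (binding); steel uses 91 of 91 (binding).
From A_Bᵀ y = c: 2·y_mill time + 1·y_steel = 16; 3·y_mill time + 6·y_steel = 51.
This yields shadow prices y_mill time = 5, y_steel = 6.
Δz = y_mill time·Δb = 5 × (-3) = -15, so new z* = 1051 − 15 = 1036.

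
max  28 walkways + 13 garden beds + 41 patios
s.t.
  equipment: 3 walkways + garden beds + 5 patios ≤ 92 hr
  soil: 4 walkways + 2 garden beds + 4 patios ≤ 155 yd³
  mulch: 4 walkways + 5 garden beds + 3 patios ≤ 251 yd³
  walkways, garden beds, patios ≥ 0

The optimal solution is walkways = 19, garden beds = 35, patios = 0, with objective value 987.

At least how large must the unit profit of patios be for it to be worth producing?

43

Check each constraint at x*: equipment 92/92 (tight); soil 146/155 (slack 9); mulch 251/251 (tight).
Slack constraints have shadow price 0 (complementary slackness).
Dual feasibility on the basic columns requires 3·y_equipment + 4·y_mulch = 28, 1·y_equipment + 5·y_mulch = 13.
→ y_equipment = 8 and y_mulch = 1.
patios enters the basis when its profit ≥ yᵀa₃ = 8·5 + 1·3 = 43.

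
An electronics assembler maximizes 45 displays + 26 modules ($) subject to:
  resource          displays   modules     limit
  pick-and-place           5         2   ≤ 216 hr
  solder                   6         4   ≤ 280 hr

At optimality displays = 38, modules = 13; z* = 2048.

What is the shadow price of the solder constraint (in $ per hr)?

5

Check each constraint at x*: pick-and-place 216/216 (tight); solder 280/280 (tight).
From A_Bᵀ y = c: 5·y_pick-and-place + 6·y_solder = 45; 2·y_pick-and-place + 4·y_solder = 26.
This yields shadow prices y_pick-and-place = 3, y_solder = 5.
Shadow price of solder = 5.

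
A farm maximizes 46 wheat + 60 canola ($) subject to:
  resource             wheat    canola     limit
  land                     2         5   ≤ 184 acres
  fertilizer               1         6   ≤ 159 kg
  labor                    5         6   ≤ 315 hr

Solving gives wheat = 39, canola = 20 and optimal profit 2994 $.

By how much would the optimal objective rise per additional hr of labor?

9

At the optimum: land uses 178 of 184 (slack = 6); fertilizer uses 159 of 159 (binding); labor uses 315 of 315 (binding).
By complementary slackness, y = 0 for the non-binding constraint.
The binding rows give the dual system: 1·y_fertilizer + 5·y_labor = 46 and 6·y_fertilizer + 6·y_labor = 60.
→ y_fertilizer = 1 and y_labor = 9.
Shadow price of labor = 9.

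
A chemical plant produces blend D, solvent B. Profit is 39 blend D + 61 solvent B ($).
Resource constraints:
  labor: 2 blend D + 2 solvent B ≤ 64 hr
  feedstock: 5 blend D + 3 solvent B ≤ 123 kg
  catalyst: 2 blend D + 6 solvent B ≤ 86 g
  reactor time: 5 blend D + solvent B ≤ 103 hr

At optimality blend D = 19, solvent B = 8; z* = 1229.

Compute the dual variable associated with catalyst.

9.5

Check each constraint at x*: labor 54/64 (slack 10); feedstock 119/123 (slack 4); catalyst 86/86 (tight); reactor time 103/103 (tight).
By complementary slackness, y = 0 for the non-binding constraints.
The binding rows give the dual system: 2·y_catalyst + 5·y_reactor time = 39 and 6·y_catalyst + 1·y_reactor time = 61.
This yields shadow prices y_catalyst = 9.5, y_reactor time = 4.
Shadow price of catalyst = 9.5.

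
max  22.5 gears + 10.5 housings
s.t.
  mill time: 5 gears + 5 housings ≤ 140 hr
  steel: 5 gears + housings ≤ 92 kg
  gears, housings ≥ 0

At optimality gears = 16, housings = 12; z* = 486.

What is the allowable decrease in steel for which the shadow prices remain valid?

Binding constraints: mill time, steel. The basis is B = [[5,5],[5,1]] with det -20.
Per unit decrease in steel, x* moves by d = (-0.25, 0.25).
The basis stays optimal until gears reaches 0; allowable decrease = 64 kg.

64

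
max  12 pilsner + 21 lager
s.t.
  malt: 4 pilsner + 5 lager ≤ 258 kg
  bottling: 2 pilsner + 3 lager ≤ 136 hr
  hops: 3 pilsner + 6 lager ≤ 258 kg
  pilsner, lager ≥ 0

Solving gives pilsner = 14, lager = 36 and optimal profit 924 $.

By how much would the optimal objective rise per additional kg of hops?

Check each constraint at x*: malt 236/258 (slack 22); bottling 136/136 (tight); hops 258/258 (tight).
By complementary slackness, y = 0 for the non-binding constraint.
From A_Bᵀ y = c: 2·y_bottling + 3·y_hops = 12; 3·y_bottling + 6·y_hops = 21.
This yields shadow prices y_bottling = 3, y_hops = 2.
Shadow price of hops = 2.

2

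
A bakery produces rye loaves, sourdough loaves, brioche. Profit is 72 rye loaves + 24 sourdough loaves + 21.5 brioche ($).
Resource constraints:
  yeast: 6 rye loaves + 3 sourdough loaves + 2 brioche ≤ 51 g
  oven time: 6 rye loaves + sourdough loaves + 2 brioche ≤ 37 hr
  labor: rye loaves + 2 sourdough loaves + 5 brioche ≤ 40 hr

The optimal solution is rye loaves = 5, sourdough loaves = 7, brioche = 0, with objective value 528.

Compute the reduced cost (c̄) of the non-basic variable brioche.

Binding: yeast and oven time. Non-binding: labor (21 unused).
Since labor is not tight, its dual is 0.
From A_Bᵀ y = c: 6·y_yeast + 6·y_oven time = 72; 3·y_yeast + 1·y_oven time = 24.
→ y_yeast = 6 and y_oven time = 6.
Reduced cost of brioche: c₃ − yᵀa₃ = 21.5 − (6·2 + 6·2) = 21.5 − 24 = -2.5.

-2.5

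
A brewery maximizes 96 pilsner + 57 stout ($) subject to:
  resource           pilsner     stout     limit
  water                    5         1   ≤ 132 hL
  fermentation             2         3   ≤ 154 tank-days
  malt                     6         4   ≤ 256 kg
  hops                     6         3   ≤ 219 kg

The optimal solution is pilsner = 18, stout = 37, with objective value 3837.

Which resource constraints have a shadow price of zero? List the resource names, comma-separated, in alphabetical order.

fermentation, water

water: 127/132 (slack 5)
fermentation: 147/154 (slack 7)
malt: 256/256 (binding)
hops: 219/219 (binding)
By complementary slackness, a constraint with positive slack has shadow price 0 → fermentation, water.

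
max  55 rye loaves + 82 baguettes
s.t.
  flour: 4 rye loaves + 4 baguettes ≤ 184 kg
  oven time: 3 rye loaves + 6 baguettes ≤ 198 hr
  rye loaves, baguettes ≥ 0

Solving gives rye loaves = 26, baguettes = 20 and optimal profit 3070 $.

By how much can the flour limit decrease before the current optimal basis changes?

Binding constraints: flour, oven time. The basis is B = [[4,4],[3,6]] with det 12.
Per unit decrease in flour, x* moves by d = (-0.5, 0.25).
The basis stays optimal until rye loaves reaches 0; allowable decrease = 52 kg.

52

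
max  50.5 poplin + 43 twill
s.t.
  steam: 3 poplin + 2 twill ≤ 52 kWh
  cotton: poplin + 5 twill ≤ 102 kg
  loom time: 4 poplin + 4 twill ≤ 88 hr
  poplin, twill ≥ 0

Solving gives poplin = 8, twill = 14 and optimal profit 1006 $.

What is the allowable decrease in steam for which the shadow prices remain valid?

6

Binding constraints: steam, loom time. The basis is B = [[3,2],[4,4]] with det 4.
Per unit decrease in steam, x* moves by d = (-1, 1).
The basis stays optimal until cotton becomes binding; allowable decrease = 6 kWh.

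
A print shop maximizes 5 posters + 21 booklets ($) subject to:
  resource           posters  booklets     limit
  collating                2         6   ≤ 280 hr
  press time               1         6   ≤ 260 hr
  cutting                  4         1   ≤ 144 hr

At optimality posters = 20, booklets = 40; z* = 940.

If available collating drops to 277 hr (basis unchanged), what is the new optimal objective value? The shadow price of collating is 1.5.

935.5

Δb = -3, so new z* = 940 + (1.5)·(-3) = 940 − 4.5 = 935.5.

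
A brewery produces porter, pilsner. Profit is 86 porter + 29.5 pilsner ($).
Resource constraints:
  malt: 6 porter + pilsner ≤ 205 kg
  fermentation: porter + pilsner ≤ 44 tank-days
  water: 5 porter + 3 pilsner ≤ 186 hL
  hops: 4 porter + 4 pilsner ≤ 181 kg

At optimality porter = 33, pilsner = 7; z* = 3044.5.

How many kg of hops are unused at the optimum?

21

hops used = 4·33 + 4·7 = 160; slack = 181 − 160 = 21.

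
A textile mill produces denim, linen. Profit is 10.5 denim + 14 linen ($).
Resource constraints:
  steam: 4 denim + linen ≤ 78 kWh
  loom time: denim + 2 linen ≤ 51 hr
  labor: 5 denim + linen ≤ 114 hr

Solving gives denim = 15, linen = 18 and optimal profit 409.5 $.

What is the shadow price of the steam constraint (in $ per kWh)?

Binding: steam and loom time. Non-binding: labor (21 unused).
By complementary slackness, y = 0 for the non-binding constraint.
The binding rows give the dual system: 4·y_steam + 1·y_loom time = 10.5 and 1·y_steam + 2·y_loom time = 14.
This yields shadow prices y_steam = 1, y_loom time = 6.5.
Shadow price of steam = 1.

1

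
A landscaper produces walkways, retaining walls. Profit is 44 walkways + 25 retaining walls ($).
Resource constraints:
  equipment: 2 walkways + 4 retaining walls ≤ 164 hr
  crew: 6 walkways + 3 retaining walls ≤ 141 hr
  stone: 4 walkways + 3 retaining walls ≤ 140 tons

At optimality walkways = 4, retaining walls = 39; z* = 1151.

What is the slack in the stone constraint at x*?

stone used = 4·4 + 3·39 = 133; slack = 140 − 133 = 7.

7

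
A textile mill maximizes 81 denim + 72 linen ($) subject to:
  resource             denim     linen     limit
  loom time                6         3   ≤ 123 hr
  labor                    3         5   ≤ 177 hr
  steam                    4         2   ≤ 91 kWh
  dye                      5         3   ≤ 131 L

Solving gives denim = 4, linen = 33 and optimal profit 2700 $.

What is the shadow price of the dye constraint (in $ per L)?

0

At the optimum: loom time uses 123 of 123 (binding); labor uses 177 of 177 (binding); steam uses 82 of 91 (slack = 9); dye uses 119 of 131 (slack = 12).
Slack constraints have shadow price 0 (complementary slackness).
Dual feasibility on the basic columns requires 6·y_loom time + 3·y_labor = 81, 3·y_loom time + 5·y_labor = 72.
Solving: y_loom time = 9, y_labor = 9.
Shadow price of dye = 0.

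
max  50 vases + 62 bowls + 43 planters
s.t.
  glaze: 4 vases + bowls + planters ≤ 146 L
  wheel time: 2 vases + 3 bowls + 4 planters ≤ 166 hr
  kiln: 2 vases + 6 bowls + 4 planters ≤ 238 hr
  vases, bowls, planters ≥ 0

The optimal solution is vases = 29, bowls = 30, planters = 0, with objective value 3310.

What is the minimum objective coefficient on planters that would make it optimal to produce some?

44

At the optimum: glaze uses 146 of 146 (binding); wheel time uses 148 of 166 (slack = 18); kiln uses 238 of 238 (binding).
Slack constraints have shadow price 0 (complementary slackness).
From A_Bᵀ y = c: 4·y_glaze + 2·y_kiln = 50; 1·y_glaze + 6·y_kiln = 62.
→ y_glaze = 8 and y_kiln = 9.
planters enters the basis when its profit ≥ yᵀa₃ = 8·1 + 9·4 = 44.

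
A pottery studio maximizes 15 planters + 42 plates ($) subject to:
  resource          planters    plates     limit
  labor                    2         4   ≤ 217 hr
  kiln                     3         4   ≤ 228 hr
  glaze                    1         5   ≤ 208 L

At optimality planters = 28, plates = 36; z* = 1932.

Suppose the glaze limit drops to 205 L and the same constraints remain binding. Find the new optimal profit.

Check each constraint at x*: labor 200/217 (slack 17); kiln 228/228 (tight); glaze 208/208 (tight).
Slack constraints have shadow price 0 (complementary slackness).
The binding rows give the dual system: 3·y_kiln + 1·y_glaze = 15 and 4·y_kiln + 5·y_glaze = 42.
Solving: y_kiln = 3, y_glaze = 6.
Δz = y_glaze·Δb = 6 × (-3) = -18, so new z* = 1932 − 18 = 1914.

1914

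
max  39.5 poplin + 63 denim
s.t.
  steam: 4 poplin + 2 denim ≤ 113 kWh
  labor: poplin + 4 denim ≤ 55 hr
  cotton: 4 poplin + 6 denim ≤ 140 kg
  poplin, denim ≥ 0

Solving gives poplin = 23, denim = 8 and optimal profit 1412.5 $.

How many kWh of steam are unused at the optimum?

5

steam used = 4·23 + 2·8 = 108; slack = 113 − 108 = 5.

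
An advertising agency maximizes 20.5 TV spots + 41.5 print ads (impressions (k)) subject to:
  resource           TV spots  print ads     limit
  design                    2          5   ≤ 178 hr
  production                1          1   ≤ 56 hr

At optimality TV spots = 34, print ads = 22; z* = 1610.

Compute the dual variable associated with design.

7

Check each constraint at x*: design 178/178 (tight); production 56/56 (tight).
The binding rows give the dual system: 2·y_design + 1·y_production = 20.5 and 5·y_design + 1·y_production = 41.5.
Solving: y_design = 7, y_production = 6.5.
Shadow price of design = 7.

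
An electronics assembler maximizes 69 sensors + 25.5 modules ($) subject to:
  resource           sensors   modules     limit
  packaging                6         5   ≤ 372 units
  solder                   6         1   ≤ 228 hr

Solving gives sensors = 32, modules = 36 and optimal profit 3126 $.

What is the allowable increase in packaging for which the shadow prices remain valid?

768

Binding constraints: packaging, solder. The basis is B = [[6,5],[6,1]] with det -24.
Per unit increase in packaging, x* moves by d = (-0.0417, 0.25).
The basis stays optimal until sensors reaches 0; allowable increase = 768 units.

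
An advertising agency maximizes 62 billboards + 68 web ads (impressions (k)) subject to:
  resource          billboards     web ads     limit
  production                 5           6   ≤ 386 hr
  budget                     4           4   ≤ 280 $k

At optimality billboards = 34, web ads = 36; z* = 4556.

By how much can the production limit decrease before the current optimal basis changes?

Binding constraints: production, budget. The basis is B = [[5,6],[4,4]] with det -4.
Per unit decrease in production, x* moves by d = (1, -1).
The basis stays optimal until web ads reaches 0; allowable decrease = 36 hr.

36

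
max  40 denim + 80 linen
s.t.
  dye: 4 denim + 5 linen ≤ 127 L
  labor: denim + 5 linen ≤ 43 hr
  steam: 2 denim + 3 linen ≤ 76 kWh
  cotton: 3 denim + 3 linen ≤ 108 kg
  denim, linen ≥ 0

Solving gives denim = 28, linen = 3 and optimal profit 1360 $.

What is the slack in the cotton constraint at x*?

15

cotton used = 3·28 + 3·3 = 93; slack = 108 − 93 = 15.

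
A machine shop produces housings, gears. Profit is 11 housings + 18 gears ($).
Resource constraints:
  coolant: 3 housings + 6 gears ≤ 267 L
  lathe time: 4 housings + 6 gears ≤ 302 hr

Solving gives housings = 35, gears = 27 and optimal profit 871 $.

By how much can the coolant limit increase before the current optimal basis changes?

35

Binding constraints: coolant, lathe time. The basis is B = [[3,6],[4,6]] with det -6.
Per unit increase in coolant, x* moves by d = (-1, 0.6667).
The basis stays optimal until housings reaches 0; allowable increase = 35 L.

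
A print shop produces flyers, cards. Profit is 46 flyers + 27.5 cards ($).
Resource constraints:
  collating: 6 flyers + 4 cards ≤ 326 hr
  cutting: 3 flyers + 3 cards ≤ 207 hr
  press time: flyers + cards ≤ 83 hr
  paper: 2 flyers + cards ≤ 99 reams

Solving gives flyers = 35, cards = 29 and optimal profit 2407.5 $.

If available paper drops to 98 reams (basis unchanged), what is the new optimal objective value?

Binding: collating and paper. Non-binding: cutting (15 unused), press time (19 unused).
Slack constraints have shadow price 0 (complementary slackness).
From A_Bᵀ y = c: 6·y_collating + 2·y_paper = 46; 4·y_collating + 1·y_paper = 27.5.
→ y_collating = 4.5 and y_paper = 9.5.
Δz = y_paper·Δb = 9.5 × (-1) = -9.5, so new z* = 2407.5 − 9.5 = 2398.

2398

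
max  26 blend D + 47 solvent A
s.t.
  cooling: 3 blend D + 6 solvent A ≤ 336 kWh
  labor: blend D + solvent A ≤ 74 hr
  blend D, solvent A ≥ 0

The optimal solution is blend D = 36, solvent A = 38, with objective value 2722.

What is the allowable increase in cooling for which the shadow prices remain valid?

Binding constraints: cooling, labor. The basis is B = [[3,6],[1,1]] with det -3.
Per unit increase in cooling, x* moves by d = (-0.3333, 0.3333).
The basis stays optimal until blend D reaches 0; allowable increase = 108 kWh.

108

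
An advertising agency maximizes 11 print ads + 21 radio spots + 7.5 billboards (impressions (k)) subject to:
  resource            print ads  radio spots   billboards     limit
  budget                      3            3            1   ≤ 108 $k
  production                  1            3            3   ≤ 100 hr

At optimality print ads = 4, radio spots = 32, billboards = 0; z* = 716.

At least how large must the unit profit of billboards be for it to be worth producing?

17

Check each constraint at x*: budget 108/108 (tight); production 100/100 (tight).
Dual feasibility on the basic columns requires 3·y_budget + 1·y_production = 11, 3·y_budget + 3·y_production = 21.
→ y_budget = 2 and y_production = 5.
billboards enters the basis when its profit ≥ yᵀa₃ = 2·1 + 5·3 = 17.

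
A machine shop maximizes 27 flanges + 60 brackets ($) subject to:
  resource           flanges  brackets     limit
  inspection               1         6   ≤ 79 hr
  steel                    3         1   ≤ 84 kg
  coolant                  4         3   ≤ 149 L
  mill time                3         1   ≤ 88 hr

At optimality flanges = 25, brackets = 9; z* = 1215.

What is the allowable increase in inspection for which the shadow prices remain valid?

74.8

Binding constraints: inspection, steel. The basis is B = [[1,6],[3,1]] with det -17.
Per unit increase in inspection, x* moves by d = (-0.0588, 0.1765).
The basis stays optimal until coolant becomes binding; allowable increase = 74.8 hr.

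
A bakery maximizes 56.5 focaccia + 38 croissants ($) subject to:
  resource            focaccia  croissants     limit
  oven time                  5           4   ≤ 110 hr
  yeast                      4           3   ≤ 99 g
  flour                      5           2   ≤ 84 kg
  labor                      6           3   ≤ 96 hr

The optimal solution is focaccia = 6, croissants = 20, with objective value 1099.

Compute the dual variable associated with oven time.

Binding: oven time and labor. Non-binding: yeast (15 unused), flour (14 unused).
Slack constraints have shadow price 0 (complementary slackness).
The binding rows give the dual system: 5·y_oven time + 6·y_labor = 56.5 and 4·y_oven time + 3·y_labor = 38.
This yields shadow prices y_oven time = 6.5, y_labor = 4.
Shadow price of oven time = 6.5.

6.5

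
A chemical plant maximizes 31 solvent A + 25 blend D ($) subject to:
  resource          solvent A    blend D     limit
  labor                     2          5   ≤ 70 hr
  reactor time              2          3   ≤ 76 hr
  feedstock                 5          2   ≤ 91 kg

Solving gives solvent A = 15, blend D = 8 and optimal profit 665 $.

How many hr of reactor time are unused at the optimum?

22

reactor time used = 2·15 + 3·8 = 54; slack = 76 − 54 = 22.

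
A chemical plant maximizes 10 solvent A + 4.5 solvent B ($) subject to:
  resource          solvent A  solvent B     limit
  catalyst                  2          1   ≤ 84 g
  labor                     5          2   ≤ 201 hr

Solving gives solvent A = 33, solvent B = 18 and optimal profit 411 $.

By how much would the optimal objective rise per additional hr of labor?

Both catalyst and labor are binding at x*.
Dual feasibility on the basic columns requires 2·y_catalyst + 5·y_labor = 10, 1·y_catalyst + 2·y_labor = 4.5.
Solving: y_catalyst = 2.5, y_labor = 1.
Shadow price of labor = 1.

1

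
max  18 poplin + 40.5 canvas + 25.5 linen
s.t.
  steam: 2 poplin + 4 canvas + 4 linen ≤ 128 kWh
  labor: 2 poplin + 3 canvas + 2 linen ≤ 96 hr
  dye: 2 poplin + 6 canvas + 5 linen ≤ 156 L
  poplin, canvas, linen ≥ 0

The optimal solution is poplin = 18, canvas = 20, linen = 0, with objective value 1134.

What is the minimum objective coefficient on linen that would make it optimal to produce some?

At the optimum: steam uses 116 of 128 (slack = 12); labor uses 96 of 96 (binding); dye uses 156 of 156 (binding).
By complementary slackness, y = 0 for the non-binding constraint.
Dual feasibility on the basic columns requires 2·y_labor + 2·y_dye = 18, 3·y_labor + 6·y_dye = 40.5.
Solving: y_labor = 4.5, y_dye = 4.5.
linen enters the basis when its profit ≥ yᵀa₃ = 4.5·2 + 4.5·5 = 31.5.

31.5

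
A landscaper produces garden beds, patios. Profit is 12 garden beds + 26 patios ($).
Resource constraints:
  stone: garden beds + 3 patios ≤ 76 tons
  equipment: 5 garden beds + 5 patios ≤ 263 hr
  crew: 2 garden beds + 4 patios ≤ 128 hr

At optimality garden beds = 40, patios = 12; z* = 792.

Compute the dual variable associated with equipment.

0

Binding: stone and crew. Non-binding: equipment (3 unused).
By complementary slackness, y = 0 for the non-binding constraint.
From A_Bᵀ y = c: 1·y_stone + 2·y_crew = 12; 3·y_stone + 4·y_crew = 26.
This yields shadow prices y_stone = 2, y_crew = 5.
Shadow price of equipment = 0.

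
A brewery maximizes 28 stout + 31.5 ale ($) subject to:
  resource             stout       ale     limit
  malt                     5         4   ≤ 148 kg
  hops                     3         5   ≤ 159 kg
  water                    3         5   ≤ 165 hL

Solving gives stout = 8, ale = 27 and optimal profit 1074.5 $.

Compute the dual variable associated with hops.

Check each constraint at x*: malt 148/148 (tight); hops 159/159 (tight); water 159/165 (slack 6).
Since water is not tight, its dual is 0.
Dual feasibility on the basic columns requires 5·y_malt + 3·y_hops = 28, 4·y_malt + 5·y_hops = 31.5.
This yields shadow prices y_malt = 3.5, y_hops = 3.5.
Shadow price of hops = 3.5.

3.5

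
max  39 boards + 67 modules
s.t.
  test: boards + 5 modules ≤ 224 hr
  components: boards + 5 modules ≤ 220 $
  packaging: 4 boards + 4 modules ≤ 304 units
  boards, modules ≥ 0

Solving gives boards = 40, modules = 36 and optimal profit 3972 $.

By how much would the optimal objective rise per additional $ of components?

7

At the optimum: test uses 220 of 224 (slack = 4); components uses 220 of 220 (binding); packaging uses 304 of 304 (binding).
By complementary slackness, y = 0 for the non-binding constraint.
From A_Bᵀ y = c: 1·y_components + 4·y_packaging = 39; 5·y_components + 4·y_packaging = 67.
→ y_components = 7 and y_packaging = 8.
Shadow price of components = 7.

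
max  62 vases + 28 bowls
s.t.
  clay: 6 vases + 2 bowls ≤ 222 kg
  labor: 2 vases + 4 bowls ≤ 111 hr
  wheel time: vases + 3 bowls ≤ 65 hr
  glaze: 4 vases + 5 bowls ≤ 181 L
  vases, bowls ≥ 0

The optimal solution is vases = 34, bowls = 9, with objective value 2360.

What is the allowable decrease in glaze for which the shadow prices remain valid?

33

Binding constraints: clay, glaze. The basis is B = [[6,2],[4,5]] with det 22.
Per unit decrease in glaze, x* moves by d = (0.0909, -0.2727).
The basis stays optimal until bowls reaches 0; allowable decrease = 33 L.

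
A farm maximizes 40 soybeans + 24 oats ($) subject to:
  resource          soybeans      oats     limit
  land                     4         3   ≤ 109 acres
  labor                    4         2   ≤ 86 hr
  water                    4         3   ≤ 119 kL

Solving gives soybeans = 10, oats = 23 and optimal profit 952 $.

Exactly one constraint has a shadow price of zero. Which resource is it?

water

land: 109/109 (binding)
labor: 86/86 (binding)
water: 109/119 (slack 10)
By complementary slackness, a constraint with positive slack has shadow price 0 → water.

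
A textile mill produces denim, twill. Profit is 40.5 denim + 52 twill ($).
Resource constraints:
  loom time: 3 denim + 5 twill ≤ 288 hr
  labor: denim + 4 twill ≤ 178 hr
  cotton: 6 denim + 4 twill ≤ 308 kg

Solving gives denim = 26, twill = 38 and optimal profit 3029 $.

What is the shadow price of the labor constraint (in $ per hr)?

7.5

Binding: labor and cotton. Non-binding: loom time (20 unused).
Since loom time is not tight, its dual is 0.
Dual feasibility on the basic columns requires 1·y_labor + 6·y_cotton = 40.5, 4·y_labor + 4·y_cotton = 52.
→ y_labor = 7.5 and y_cotton = 5.5.
Shadow price of labor = 7.5.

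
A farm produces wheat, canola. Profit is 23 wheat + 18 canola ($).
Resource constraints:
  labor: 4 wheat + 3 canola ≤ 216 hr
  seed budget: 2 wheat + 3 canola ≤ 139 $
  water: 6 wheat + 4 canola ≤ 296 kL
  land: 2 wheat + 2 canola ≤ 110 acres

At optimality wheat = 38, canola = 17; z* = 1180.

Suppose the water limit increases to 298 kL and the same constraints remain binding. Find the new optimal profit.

1185

Check each constraint at x*: labor 203/216 (slack 13); seed budget 127/139 (slack 12); water 296/296 (tight); land 110/110 (tight).
Slack constraints have shadow price 0 (complementary slackness).
From A_Bᵀ y = c: 6·y_water + 2·y_land = 23; 4·y_water + 2·y_land = 18.
This yields shadow prices y_water = 2.5, y_land = 4.
Δz = y_water·Δb = 2.5 × (2) = 5, so new z* = 1180 + 5 = 1185.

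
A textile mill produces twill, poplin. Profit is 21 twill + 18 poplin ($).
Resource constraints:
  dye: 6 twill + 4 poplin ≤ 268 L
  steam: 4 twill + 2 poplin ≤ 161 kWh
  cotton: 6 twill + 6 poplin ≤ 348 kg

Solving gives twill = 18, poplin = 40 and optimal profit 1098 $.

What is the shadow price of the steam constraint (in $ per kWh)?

At the optimum: dye uses 268 of 268 (binding); steam uses 152 of 161 (slack = 9); cotton uses 348 of 348 (binding).
Since steam is not tight, its dual is 0.
The binding rows give the dual system: 6·y_dye + 6·y_cotton = 21 and 4·y_dye + 6·y_cotton = 18.
This yields shadow prices y_dye = 1.5, y_cotton = 2.
Shadow price of steam = 0.

0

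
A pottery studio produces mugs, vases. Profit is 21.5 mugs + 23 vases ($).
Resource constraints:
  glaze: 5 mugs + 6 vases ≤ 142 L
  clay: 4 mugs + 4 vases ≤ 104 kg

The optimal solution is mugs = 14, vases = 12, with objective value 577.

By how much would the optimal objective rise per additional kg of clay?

3.5

At the optimum: glaze uses 142 of 142 (binding); clay uses 104 of 104 (binding).
From A_Bᵀ y = c: 5·y_glaze + 4·y_clay = 21.5; 6·y_glaze + 4·y_clay = 23.
This yields shadow prices y_glaze = 1.5, y_clay = 3.5.
Shadow price of clay = 3.5.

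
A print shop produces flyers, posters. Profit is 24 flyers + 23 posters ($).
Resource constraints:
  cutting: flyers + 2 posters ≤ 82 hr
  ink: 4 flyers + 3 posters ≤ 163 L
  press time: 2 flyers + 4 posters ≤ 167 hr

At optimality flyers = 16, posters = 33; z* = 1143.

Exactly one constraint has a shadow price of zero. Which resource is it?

cutting: 82/82 (binding)
ink: 163/163 (binding)
press time: 164/167 (slack 3)
By complementary slackness, a constraint with positive slack has shadow price 0 → press time.

press time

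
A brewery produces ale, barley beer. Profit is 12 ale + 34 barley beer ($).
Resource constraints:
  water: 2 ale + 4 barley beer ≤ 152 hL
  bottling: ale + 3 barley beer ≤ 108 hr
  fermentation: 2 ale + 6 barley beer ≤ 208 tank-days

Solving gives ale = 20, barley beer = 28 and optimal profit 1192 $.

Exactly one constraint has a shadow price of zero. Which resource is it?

bottling

water: 152/152 (binding)
bottling: 104/108 (slack 4)
fermentation: 208/208 (binding)
By complementary slackness, a constraint with positive slack has shadow price 0 → bottling.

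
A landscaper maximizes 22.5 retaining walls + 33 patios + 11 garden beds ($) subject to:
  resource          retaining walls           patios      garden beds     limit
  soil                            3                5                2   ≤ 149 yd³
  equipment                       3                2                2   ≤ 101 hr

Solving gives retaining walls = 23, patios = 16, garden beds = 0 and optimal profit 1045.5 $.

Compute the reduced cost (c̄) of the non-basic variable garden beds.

Both soil and equipment are binding at x*.
The binding rows give the dual system: 3·y_soil + 3·y_equipment = 22.5 and 5·y_soil + 2·y_equipment = 33.
→ y_soil = 6 and y_equipment = 1.5.
Reduced cost of garden beds: c₃ − yᵀa₃ = 11 − (6·2 + 1.5·2) = 11 − 15 = -4.

-4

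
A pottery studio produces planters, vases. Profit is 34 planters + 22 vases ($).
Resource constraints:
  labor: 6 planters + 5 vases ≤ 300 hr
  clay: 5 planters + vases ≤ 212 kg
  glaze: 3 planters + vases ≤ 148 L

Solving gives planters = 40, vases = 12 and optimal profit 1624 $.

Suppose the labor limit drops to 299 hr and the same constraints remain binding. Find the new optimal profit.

1620

At the optimum: labor uses 300 of 300 (binding); clay uses 212 of 212 (binding); glaze uses 132 of 148 (slack = 16).
Slack constraints have shadow price 0 (complementary slackness).
The binding rows give the dual system: 6·y_labor + 5·y_clay = 34 and 5·y_labor + 1·y_clay = 22.
Solving: y_labor = 4, y_clay = 2.
Δz = y_labor·Δb = 4 × (-1) = -4, so new z* = 1624 − 4 = 1620.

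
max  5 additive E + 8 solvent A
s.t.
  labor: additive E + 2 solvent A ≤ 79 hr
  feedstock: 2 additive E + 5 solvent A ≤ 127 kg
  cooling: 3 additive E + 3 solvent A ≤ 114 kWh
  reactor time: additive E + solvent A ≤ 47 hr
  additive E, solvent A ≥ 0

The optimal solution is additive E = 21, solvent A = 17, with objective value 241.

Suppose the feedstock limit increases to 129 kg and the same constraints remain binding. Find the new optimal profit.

243

Binding: feedstock and cooling. Non-binding: labor (24 unused), reactor time (9 unused).
Slack constraints have shadow price 0 (complementary slackness).
The binding rows give the dual system: 2·y_feedstock + 3·y_cooling = 5 and 5·y_feedstock + 3·y_cooling = 8.
Solving: y_feedstock = 1, y_cooling = 1.
Δz = y_feedstock·Δb = 1 × (2) = 2, so new z* = 241 + 2 = 243.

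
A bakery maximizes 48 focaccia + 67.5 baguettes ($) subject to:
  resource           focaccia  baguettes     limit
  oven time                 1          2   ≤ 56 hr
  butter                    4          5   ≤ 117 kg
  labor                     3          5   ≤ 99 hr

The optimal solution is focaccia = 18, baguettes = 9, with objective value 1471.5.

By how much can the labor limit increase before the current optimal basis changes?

18

Binding constraints: butter, labor. The basis is B = [[4,5],[3,5]] with det 5.
Per unit increase in labor, x* moves by d = (-1, 0.8).
The basis stays optimal until focaccia reaches 0; allowable increase = 18 hr.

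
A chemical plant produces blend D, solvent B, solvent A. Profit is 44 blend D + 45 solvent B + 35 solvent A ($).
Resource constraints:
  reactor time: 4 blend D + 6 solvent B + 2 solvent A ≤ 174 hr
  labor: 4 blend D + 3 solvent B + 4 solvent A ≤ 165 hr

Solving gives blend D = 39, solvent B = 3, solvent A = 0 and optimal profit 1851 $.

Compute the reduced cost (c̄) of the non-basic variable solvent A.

-1

Check each constraint at x*: reactor time 174/174 (tight); labor 165/165 (tight).
From A_Bᵀ y = c: 4·y_reactor time + 4·y_labor = 44; 6·y_reactor time + 3·y_labor = 45.
This yields shadow prices y_reactor time = 4, y_labor = 7.
Reduced cost of solvent A: c₃ − yᵀa₃ = 35 − (4·2 + 7·4) = 35 − 36 = -1.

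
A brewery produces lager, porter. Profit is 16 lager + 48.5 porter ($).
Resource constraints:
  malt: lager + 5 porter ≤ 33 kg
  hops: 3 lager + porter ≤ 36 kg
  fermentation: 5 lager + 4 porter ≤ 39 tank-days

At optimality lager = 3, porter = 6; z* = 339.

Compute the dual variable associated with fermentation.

1.5

Check each constraint at x*: malt 33/33 (tight); hops 15/36 (slack 21); fermentation 39/39 (tight).
Since hops is not tight, its dual is 0.
The binding rows give the dual system: 1·y_malt + 5·y_fermentation = 16 and 5·y_malt + 4·y_fermentation = 48.5.
This yields shadow prices y_malt = 8.5, y_fermentation = 1.5.
Shadow price of fermentation = 1.5.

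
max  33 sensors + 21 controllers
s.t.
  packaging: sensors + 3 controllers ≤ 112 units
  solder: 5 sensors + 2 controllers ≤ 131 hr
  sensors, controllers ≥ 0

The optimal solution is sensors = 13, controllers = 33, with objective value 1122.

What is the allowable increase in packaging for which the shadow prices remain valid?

Binding constraints: packaging, solder. The basis is B = [[1,3],[5,2]] with det -13.
Per unit increase in packaging, x* moves by d = (-0.1538, 0.3846).
The basis stays optimal until sensors reaches 0; allowable increase = 84.5 units.

84.5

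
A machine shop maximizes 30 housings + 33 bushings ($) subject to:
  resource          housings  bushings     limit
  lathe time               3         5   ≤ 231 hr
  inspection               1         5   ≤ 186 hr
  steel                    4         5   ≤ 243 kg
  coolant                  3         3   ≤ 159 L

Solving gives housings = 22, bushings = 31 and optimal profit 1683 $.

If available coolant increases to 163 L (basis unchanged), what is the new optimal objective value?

1707

Check each constraint at x*: lathe time 221/231 (slack 10); inspection 177/186 (slack 9); steel 243/243 (tight); coolant 159/159 (tight).
Slack constraints have shadow price 0 (complementary slackness).
The binding rows give the dual system: 4·y_steel + 3·y_coolant = 30 and 5·y_steel + 3·y_coolant = 33.
→ y_steel = 3 and y_coolant = 6.
Δz = y_coolant·Δb = 6 × (4) = 24, so new z* = 1683 + 24 = 1707.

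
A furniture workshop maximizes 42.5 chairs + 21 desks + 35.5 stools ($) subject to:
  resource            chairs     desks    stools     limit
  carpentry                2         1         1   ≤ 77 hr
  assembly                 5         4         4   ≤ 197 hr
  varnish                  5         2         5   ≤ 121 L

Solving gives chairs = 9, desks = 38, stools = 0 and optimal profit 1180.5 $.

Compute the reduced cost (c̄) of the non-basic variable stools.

-5

Check each constraint at x*: carpentry 56/77 (slack 21); assembly 197/197 (tight); varnish 121/121 (tight).
Slack constraints have shadow price 0 (complementary slackness).
The binding rows give the dual system: 5·y_assembly + 5·y_varnish = 42.5 and 4·y_assembly + 2·y_varnish = 21.
This yields shadow prices y_assembly = 2, y_varnish = 6.5.
Reduced cost of stools: c₃ − yᵀa₃ = 35.5 − (2·4 + 6.5·5) = 35.5 − 40.5 = -5.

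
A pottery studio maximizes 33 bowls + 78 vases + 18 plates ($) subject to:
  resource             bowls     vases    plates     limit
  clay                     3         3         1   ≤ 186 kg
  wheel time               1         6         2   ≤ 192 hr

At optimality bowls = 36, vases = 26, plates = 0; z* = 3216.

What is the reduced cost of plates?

-8

Check each constraint at x*: clay 186/186 (tight); wheel time 192/192 (tight).
The binding rows give the dual system: 3·y_clay + 1·y_wheel time = 33 and 3·y_clay + 6·y_wheel time = 78.
Solving: y_clay = 8, y_wheel time = 9.
Reduced cost of plates: c₃ − yᵀa₃ = 18 − (8·1 + 9·2) = 18 − 26 = -8.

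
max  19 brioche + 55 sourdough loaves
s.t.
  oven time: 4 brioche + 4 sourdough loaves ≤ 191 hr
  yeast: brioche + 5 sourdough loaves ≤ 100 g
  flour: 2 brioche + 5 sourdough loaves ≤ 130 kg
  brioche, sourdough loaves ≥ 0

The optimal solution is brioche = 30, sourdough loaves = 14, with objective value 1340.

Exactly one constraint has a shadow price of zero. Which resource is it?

oven time

oven time: 176/191 (slack 15)
yeast: 100/100 (binding)
flour: 130/130 (binding)
By complementary slackness, a constraint with positive slack has shadow price 0 → oven time.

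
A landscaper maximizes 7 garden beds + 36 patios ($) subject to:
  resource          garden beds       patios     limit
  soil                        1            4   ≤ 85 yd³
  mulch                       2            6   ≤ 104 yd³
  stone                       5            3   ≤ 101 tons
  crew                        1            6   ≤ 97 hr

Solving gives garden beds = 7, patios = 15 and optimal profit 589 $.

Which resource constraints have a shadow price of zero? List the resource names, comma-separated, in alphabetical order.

soil: 67/85 (slack 18)
mulch: 104/104 (binding)
stone: 80/101 (slack 21)
crew: 97/97 (binding)
By complementary slackness, a constraint with positive slack has shadow price 0 → soil, stone.

soil, stone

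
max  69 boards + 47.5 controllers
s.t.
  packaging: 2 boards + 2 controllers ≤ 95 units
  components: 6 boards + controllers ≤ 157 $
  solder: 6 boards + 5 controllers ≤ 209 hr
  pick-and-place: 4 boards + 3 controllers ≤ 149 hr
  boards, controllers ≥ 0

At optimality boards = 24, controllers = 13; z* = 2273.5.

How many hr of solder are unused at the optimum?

0

solder used = 6·24 + 5·13 = 209; slack = 209 − 209 = 0.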